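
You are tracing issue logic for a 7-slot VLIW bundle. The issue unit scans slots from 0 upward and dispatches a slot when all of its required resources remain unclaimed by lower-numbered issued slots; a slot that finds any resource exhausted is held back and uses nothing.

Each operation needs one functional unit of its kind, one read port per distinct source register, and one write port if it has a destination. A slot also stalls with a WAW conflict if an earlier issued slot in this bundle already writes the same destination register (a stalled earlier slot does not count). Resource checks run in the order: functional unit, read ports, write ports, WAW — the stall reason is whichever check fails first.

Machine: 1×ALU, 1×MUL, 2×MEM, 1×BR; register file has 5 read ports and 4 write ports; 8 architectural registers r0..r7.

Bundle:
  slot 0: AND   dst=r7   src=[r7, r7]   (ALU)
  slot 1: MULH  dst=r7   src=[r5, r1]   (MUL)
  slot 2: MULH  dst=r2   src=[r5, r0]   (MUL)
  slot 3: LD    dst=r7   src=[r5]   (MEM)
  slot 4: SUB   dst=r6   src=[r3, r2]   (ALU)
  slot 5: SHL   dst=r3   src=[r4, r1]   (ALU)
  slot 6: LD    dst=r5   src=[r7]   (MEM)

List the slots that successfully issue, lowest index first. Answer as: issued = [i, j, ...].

(0) want 1×ALU +1rd +1wr — yes → AL0|MU1|ME2|BR1|rd4|wr3
(1) want 1×MUL +2rd +1wr — WAW → AL0|MU1|ME2|BR1|rd4|wr3
(2) want 1×MUL +2rd +1wr — yes → AL0|MU0|ME2|BR1|rd2|wr2
(3) want 1×MEM +1rd +1wr — WAW → AL0|MU0|ME2|BR1|rd2|wr2
(4) want 1×ALU +2rd +1wr — FU → AL0|MU0|ME2|BR1|rd2|wr2
(5) want 1×ALU +2rd +1wr — FU → AL0|MU0|ME2|BR1|rd2|wr2
(6) want 1×MEM +1rd +1wr — yes → AL0|MU0|ME1|BR1|rd1|wr1

issued = [0, 2, 6]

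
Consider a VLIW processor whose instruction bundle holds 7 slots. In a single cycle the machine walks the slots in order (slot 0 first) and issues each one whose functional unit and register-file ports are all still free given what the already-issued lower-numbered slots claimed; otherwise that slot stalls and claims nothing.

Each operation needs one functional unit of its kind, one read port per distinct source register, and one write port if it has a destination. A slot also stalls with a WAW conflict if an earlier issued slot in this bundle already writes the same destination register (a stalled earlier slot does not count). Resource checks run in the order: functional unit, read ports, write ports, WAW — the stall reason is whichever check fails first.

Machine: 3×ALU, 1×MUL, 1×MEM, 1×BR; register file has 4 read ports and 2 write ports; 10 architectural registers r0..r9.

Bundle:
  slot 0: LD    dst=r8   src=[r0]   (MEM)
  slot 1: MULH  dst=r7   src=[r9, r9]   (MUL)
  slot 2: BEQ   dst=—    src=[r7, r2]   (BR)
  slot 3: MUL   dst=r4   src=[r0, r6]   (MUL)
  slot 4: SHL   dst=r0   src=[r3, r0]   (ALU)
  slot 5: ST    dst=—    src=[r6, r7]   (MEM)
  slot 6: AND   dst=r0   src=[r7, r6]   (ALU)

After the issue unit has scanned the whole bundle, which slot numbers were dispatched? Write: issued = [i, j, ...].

  0. MEM→r8 ⇒ go  {3A/1Mu/0Ld/1B | 3r 1w}
  1. MUL→r7 ⇒ go  {3A/0Mu/0Ld/1B | 2r 0w}
  2. BR ⇒ go  {3A/0Mu/0Ld/0B | 0r 0w}
  3. MUL→r4 ⇒ no(FU)  {3A/0Mu/0Ld/0B | 0r 0w}
  4. ALU→r0 ⇒ no(RD_PORT)  {3A/0Mu/0Ld/0B | 0r 0w}
  5. MEM ⇒ no(FU)  {3A/0Mu/0Ld/0B | 0r 0w}
  6. ALU→r0 ⇒ no(RD_PORT)  {3A/0Mu/0Ld/0B | 0r 0w}

issued = [0, 1, 2]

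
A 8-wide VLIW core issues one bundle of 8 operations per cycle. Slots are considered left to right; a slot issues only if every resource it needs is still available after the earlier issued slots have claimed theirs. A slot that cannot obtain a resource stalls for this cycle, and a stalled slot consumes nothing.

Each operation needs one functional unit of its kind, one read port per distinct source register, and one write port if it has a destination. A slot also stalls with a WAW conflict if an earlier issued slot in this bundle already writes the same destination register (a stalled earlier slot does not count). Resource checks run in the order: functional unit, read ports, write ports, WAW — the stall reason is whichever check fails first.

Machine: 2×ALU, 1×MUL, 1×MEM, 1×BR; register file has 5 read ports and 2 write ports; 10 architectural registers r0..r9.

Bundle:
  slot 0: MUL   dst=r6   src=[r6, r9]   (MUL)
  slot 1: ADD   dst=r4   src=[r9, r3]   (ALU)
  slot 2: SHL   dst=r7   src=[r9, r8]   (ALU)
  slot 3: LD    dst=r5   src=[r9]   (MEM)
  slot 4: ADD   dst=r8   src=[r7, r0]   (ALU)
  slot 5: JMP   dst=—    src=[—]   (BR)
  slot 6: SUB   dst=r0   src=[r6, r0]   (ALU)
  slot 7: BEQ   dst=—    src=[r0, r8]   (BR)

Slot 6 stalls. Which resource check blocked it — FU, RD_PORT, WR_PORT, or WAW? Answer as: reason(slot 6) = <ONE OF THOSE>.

[0] MUL needs rd=2 wr=1: ok; after: ALU=2 MUL=0 MEM=1 BR=1, R=3, W=1
[1] ALU needs rd=2 wr=1: ok; after: ALU=1 MUL=0 MEM=1 BR=1, R=1, W=0
[2] ALU needs rd=2 wr=1: RD_PORT; after: ALU=1 MUL=0 MEM=1 BR=1, R=1, W=0
[3] MEM needs rd=1 wr=1: WR_PORT; after: ALU=1 MUL=0 MEM=1 BR=1, R=1, W=0
[4] ALU needs rd=2 wr=1: RD_PORT; after: ALU=1 MUL=0 MEM=1 BR=1, R=1, W=0
[5] BR needs rd=0 wr=0: ok; after: ALU=1 MUL=0 MEM=1 BR=0, R=1, W=0
[6] ALU needs rd=2 wr=1: RD_PORT; after: ALU=1 MUL=0 MEM=1 BR=0, R=1, W=0
[7] BR needs rd=2 wr=0: FU; after: ALU=1 MUL=0 MEM=1 BR=0, R=1, W=0

reason(slot 6) = RD_PORT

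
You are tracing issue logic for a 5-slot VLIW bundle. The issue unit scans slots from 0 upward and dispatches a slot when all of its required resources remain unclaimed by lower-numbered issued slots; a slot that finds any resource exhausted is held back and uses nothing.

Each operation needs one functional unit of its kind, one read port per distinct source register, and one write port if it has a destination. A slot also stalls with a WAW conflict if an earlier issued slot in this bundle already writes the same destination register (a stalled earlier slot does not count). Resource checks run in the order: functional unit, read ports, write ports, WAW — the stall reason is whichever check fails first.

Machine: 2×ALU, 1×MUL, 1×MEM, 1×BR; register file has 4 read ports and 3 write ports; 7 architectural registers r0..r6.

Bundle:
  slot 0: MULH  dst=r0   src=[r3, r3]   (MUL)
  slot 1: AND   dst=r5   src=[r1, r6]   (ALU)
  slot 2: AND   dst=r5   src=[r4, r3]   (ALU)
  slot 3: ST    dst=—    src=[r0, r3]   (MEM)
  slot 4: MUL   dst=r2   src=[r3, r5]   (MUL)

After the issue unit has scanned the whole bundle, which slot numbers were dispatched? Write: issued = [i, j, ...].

(0) want 1×MUL +1rd +1wr — yes → AL2|MU0|ME1|BR1|rd3|wr2
(1) want 1×ALU +2rd +1wr — yes → AL1|MU0|ME1|BR1|rd1|wr1
(2) want 1×ALU +2rd +1wr — RD_PORT → AL1|MU0|ME1|BR1|rd1|wr1
(3) want 1×MEM +2rd +0wr — RD_PORT → AL1|MU0|ME1|BR1|rd1|wr1
(4) want 1×MUL +2rd +1wr — FU → AL1|MU0|ME1|BR1|rd1|wr1

issued = [0, 1]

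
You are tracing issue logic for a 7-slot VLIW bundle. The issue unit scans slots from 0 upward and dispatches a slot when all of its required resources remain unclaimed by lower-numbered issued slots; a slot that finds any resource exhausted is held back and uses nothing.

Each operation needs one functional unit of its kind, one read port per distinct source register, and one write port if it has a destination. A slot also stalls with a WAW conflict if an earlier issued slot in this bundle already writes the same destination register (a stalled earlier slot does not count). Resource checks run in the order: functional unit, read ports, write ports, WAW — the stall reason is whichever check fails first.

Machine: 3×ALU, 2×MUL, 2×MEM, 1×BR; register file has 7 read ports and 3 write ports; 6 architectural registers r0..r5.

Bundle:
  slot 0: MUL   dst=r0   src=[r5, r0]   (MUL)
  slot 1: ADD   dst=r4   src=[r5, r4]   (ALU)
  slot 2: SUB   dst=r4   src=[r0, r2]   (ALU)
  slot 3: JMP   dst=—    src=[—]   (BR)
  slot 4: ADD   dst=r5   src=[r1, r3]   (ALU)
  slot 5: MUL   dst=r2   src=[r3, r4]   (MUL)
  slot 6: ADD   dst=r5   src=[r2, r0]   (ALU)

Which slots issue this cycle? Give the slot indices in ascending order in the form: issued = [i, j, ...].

[0] MUL needs rd=2 wr=1: ok; after: ALU=3 MUL=1 MEM=2 BR=1, R=5, W=2
[1] ALU needs rd=2 wr=1: ok; after: ALU=2 MUL=1 MEM=2 BR=1, R=3, W=1
[2] ALU needs rd=2 wr=1: WAW; after: ALU=2 MUL=1 MEM=2 BR=1, R=3, W=1
[3] BR needs rd=0 wr=0: ok; after: ALU=2 MUL=1 MEM=2 BR=0, R=3, W=1
[4] ALU needs rd=2 wr=1: ok; after: ALU=1 MUL=1 MEM=2 BR=0, R=1, W=0
[5] MUL needs rd=2 wr=1: RD_PORT; after: ALU=1 MUL=1 MEM=2 BR=0, R=1, W=0
[6] ALU needs rd=2 wr=1: RD_PORT; after: ALU=1 MUL=1 MEM=2 BR=0, R=1, W=0

issued = [0, 1, 3, 4]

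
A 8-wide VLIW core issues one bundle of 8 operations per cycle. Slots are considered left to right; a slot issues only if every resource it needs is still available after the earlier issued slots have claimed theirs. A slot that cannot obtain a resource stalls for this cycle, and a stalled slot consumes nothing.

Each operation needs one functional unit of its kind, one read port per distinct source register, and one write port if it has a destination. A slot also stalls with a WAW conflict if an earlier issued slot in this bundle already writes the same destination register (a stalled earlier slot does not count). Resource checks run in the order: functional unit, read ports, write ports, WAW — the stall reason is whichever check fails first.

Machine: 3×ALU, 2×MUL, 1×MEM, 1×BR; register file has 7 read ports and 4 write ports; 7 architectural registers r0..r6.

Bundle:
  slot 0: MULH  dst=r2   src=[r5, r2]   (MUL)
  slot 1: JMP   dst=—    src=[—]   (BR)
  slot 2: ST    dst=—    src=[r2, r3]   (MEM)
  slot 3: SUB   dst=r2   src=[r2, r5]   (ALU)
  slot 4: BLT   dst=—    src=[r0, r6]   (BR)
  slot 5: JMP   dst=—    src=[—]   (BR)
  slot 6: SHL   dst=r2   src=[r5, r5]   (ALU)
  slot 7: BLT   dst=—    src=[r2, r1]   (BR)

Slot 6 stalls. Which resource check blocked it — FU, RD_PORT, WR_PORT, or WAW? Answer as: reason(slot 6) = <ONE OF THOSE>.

[0] MUL needs rd=2 wr=1: ok; after: ALU=3 MUL=1 MEM=1 BR=1, R=5, W=3
[1] BR needs rd=0 wr=0: ok; after: ALU=3 MUL=1 MEM=1 BR=0, R=5, W=3
[2] MEM needs rd=2 wr=0: ok; after: ALU=3 MUL=1 MEM=0 BR=0, R=3, W=3
[3] ALU needs rd=2 wr=1: WAW; after: ALU=3 MUL=1 MEM=0 BR=0, R=3, W=3
[4] BR needs rd=2 wr=0: FU; after: ALU=3 MUL=1 MEM=0 BR=0, R=3, W=3
[5] BR needs rd=0 wr=0: FU; after: ALU=3 MUL=1 MEM=0 BR=0, R=3, W=3
[6] ALU needs rd=1 wr=1: WAW; after: ALU=3 MUL=1 MEM=0 BR=0, R=3, W=3
[7] BR needs rd=2 wr=0: FU; after: ALU=3 MUL=1 MEM=0 BR=0, R=3, W=3

reason(slot 6) = WAW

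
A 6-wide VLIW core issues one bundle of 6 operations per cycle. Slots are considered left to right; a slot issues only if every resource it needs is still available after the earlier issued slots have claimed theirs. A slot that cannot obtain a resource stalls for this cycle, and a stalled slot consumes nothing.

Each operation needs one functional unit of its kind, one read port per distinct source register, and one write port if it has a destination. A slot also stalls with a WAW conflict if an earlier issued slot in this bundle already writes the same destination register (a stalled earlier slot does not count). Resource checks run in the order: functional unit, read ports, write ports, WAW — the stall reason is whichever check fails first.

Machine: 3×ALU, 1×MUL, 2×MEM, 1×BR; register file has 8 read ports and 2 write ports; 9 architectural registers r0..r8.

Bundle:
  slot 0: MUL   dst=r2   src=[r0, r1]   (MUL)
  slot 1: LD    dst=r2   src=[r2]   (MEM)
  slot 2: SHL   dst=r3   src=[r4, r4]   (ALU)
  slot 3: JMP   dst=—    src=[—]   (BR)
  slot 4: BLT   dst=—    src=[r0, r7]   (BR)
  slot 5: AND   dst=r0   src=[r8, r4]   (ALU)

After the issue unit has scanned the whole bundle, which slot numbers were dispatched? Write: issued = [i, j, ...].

issued = [0, 2, 3]

[0] MUL needs rd=2 wr=1: ok; after: ALU=3 MUL=0 MEM=2 BR=1, R=6, W=1
[1] MEM needs rd=1 wr=1: WAW; after: ALU=3 MUL=0 MEM=2 BR=1, R=6, W=1
[2] ALU needs rd=1 wr=1: ok; after: ALU=2 MUL=0 MEM=2 BR=1, R=5, W=0
[3] BR needs rd=0 wr=0: ok; after: ALU=2 MUL=0 MEM=2 BR=0, R=5, W=0
[4] BR needs rd=2 wr=0: FU; after: ALU=2 MUL=0 MEM=2 BR=0, R=5, W=0
[5] ALU needs rd=2 wr=1: WR_PORT; after: ALU=2 MUL=0 MEM=2 BR=0, R=5, W=0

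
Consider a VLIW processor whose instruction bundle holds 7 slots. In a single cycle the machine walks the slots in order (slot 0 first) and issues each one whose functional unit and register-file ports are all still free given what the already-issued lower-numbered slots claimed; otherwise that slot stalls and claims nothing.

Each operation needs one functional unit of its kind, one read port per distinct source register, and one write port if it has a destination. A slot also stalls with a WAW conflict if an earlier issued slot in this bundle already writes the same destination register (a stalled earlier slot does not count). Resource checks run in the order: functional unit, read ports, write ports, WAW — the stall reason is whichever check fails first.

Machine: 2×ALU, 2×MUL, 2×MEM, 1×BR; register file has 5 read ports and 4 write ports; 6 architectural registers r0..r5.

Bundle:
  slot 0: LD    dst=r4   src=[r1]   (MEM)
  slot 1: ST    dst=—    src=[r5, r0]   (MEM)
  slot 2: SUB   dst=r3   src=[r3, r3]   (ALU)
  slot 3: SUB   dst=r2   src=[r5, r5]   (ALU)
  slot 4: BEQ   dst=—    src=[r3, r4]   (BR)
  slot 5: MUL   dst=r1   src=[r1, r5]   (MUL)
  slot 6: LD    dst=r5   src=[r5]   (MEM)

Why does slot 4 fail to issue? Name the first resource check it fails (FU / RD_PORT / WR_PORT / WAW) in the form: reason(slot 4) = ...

reason(slot 4) = RD_PORT

#0 MEM src=r1 dispatched  <A:2 Mu:2 Ld:1 B:1 rd:4 wr:3>
#1 MEM src=r5,r0 dispatched  <A:2 Mu:2 Ld:0 B:1 rd:2 wr:3>
#2 ALU src=r3,r3 dispatched  <A:1 Mu:2 Ld:0 B:1 rd:1 wr:2>
#3 ALU src=r5,r5 dispatched  <A:0 Mu:2 Ld:0 B:1 rd:0 wr:1>
#4 BR src=r3,r4 held:RD_PORT  <A:0 Mu:2 Ld:0 B:1 rd:0 wr:1>
#5 MUL src=r1,r5 held:RD_PORT  <A:0 Mu:2 Ld:0 B:1 rd:0 wr:1>
#6 MEM src=r5 held:FU  <A:0 Mu:2 Ld:0 B:1 rd:0 wr:1>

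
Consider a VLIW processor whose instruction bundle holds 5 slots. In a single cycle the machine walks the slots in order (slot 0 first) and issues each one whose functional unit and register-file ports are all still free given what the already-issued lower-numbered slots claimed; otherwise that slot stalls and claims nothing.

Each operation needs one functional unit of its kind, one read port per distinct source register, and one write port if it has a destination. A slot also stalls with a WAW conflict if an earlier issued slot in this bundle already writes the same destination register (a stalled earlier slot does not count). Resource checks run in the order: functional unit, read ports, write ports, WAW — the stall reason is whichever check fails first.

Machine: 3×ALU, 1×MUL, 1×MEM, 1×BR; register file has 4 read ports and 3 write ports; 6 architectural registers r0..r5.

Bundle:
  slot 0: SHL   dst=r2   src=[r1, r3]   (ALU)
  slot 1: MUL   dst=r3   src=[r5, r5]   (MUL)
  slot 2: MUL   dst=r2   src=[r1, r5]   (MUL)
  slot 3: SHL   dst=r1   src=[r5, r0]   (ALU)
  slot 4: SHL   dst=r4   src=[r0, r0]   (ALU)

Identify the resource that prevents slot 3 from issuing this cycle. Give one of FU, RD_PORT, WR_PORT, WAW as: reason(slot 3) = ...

slot 0 (ALU): ISSUE — free A2,Mu1,Ld1,B1 rp2 wp2
slot 1 (MUL): ISSUE — free A2,Mu0,Ld1,B1 rp1 wp1
slot 2 (MUL): stall FU — free A2,Mu0,Ld1,B1 rp1 wp1
slot 3 (ALU): stall RD_PORT — free A2,Mu0,Ld1,B1 rp1 wp1
slot 4 (ALU): ISSUE — free A1,Mu0,Ld1,B1 rp0 wp0

reason(slot 3) = RD_PORT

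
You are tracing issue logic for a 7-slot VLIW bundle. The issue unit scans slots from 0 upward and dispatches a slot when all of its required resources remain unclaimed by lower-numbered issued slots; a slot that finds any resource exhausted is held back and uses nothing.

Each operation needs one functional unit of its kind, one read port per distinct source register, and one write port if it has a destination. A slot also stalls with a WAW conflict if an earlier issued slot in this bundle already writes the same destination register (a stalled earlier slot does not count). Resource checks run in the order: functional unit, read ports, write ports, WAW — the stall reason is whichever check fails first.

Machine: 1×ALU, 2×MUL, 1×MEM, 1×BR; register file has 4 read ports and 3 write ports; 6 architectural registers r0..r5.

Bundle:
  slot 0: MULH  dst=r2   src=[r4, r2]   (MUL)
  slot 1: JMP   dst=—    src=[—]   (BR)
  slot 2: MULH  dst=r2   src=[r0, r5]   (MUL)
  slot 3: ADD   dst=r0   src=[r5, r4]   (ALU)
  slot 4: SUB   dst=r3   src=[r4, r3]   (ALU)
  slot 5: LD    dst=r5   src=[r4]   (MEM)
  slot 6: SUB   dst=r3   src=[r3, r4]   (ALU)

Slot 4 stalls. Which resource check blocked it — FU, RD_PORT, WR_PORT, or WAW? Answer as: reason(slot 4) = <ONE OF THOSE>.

reason(slot 4) = FU

slot 0 (MUL): ISSUE — free A1,Mu1,Ld1,B1 rp2 wp2
slot 1 (BR): ISSUE — free A1,Mu1,Ld1,B0 rp2 wp2
slot 2 (MUL): stall WAW — free A1,Mu1,Ld1,B0 rp2 wp2
slot 3 (ALU): ISSUE — free A0,Mu1,Ld1,B0 rp0 wp1
slot 4 (ALU): stall FU — free A0,Mu1,Ld1,B0 rp0 wp1
slot 5 (MEM): stall RD_PORT — free A0,Mu1,Ld1,B0 rp0 wp1
slot 6 (ALU): stall FU — free A0,Mu1,Ld1,B0 rp0 wp1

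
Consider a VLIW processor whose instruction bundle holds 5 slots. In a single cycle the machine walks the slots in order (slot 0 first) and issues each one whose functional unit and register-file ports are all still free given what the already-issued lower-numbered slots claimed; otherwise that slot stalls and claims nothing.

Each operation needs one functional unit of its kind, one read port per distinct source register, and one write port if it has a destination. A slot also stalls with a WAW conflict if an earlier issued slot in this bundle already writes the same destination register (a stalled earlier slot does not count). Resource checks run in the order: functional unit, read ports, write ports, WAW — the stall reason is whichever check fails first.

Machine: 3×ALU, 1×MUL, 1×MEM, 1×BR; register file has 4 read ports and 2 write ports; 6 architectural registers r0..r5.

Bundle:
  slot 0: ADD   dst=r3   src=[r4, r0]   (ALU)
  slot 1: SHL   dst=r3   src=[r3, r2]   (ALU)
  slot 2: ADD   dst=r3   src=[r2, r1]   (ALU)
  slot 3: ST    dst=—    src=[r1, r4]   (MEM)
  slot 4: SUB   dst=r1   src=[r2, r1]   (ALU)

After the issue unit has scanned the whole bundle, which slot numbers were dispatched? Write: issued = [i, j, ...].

issued = [0, 3]

slot 0 (ALU): ISSUE — free A2,Mu1,Ld1,B1 rp2 wp1
slot 1 (ALU): stall WAW — free A2,Mu1,Ld1,B1 rp2 wp1
slot 2 (ALU): stall WAW — free A2,Mu1,Ld1,B1 rp2 wp1
slot 3 (MEM): ISSUE — free A2,Mu1,Ld0,B1 rp0 wp1
slot 4 (ALU): stall RD_PORT — free A2,Mu1,Ld0,B1 rp0 wp1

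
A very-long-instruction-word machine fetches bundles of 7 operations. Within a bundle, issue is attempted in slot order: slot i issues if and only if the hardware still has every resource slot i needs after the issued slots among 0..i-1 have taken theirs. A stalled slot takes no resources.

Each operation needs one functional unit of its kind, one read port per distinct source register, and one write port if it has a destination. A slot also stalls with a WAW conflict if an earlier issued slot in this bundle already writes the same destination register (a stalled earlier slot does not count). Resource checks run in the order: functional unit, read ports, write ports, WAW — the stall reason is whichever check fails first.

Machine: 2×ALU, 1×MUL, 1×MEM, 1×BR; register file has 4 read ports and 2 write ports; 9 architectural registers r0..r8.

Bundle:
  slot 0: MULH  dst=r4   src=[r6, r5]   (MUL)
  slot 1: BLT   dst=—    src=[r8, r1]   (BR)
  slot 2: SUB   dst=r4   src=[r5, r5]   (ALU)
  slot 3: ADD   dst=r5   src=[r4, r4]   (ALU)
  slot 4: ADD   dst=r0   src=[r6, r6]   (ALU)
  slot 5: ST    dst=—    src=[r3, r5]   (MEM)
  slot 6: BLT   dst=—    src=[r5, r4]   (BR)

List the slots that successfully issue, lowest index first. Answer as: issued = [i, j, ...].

issued = [0, 1]

  0. MUL→r4 ⇒ go  {2A/0Mu/1Ld/1B | 2r 1w}
  1. BR ⇒ go  {2A/0Mu/1Ld/0B | 0r 1w}
  2. ALU→r4 ⇒ no(RD_PORT)  {2A/0Mu/1Ld/0B | 0r 1w}
  3. ALU→r5 ⇒ no(RD_PORT)  {2A/0Mu/1Ld/0B | 0r 1w}
  4. ALU→r0 ⇒ no(RD_PORT)  {2A/0Mu/1Ld/0B | 0r 1w}
  5. MEM ⇒ no(RD_PORT)  {2A/0Mu/1Ld/0B | 0r 1w}
  6. BR ⇒ no(FU)  {2A/0Mu/1Ld/0B | 0r 1w}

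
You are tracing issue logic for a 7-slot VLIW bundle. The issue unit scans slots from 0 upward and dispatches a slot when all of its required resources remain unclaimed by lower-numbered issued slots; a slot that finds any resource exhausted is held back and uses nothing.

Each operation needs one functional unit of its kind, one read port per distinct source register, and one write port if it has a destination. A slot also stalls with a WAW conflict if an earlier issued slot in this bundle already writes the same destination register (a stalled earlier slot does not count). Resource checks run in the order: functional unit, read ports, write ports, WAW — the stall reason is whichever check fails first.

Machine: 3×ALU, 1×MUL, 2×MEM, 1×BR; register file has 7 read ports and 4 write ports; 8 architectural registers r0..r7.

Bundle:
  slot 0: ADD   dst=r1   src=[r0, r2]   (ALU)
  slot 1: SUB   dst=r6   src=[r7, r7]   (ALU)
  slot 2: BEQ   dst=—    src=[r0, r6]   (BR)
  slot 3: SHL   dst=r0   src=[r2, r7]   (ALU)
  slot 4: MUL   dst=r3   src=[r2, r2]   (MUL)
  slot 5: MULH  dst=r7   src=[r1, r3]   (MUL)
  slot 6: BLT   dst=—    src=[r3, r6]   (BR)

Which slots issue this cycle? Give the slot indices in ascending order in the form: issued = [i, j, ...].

slot 0 (ALU): ISSUE — free A2,Mu1,Ld2,B1 rp5 wp3
slot 1 (ALU): ISSUE — free A1,Mu1,Ld2,B1 rp4 wp2
slot 2 (BR): ISSUE — free A1,Mu1,Ld2,B0 rp2 wp2
slot 3 (ALU): ISSUE — free A0,Mu1,Ld2,B0 rp0 wp1
slot 4 (MUL): stall RD_PORT — free A0,Mu1,Ld2,B0 rp0 wp1
slot 5 (MUL): stall RD_PORT — free A0,Mu1,Ld2,B0 rp0 wp1
slot 6 (BR): stall FU — free A0,Mu1,Ld2,B0 rp0 wp1

issued = [0, 1, 2, 3]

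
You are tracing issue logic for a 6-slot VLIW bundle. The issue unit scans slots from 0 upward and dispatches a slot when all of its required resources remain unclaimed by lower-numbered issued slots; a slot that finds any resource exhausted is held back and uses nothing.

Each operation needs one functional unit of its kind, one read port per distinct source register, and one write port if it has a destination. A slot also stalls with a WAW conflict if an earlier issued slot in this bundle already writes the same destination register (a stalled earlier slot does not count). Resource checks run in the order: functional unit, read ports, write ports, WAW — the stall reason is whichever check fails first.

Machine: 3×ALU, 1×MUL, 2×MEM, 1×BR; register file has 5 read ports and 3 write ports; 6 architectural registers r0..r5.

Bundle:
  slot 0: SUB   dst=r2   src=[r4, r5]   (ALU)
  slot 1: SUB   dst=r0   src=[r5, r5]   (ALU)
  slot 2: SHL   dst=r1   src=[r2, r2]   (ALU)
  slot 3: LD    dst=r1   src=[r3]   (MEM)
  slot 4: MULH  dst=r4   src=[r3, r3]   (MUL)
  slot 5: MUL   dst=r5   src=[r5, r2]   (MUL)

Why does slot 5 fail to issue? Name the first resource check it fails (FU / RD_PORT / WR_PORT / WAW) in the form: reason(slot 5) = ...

(0) want 1×ALU +2rd +1wr — yes → AL2|MU1|ME2|BR1|rd3|wr2
(1) want 1×ALU +1rd +1wr — yes → AL1|MU1|ME2|BR1|rd2|wr1
(2) want 1×ALU +1rd +1wr — yes → AL0|MU1|ME2|BR1|rd1|wr0
(3) want 1×MEM +1rd +1wr — WR_PORT → AL0|MU1|ME2|BR1|rd1|wr0
(4) want 1×MUL +1rd +1wr — WR_PORT → AL0|MU1|ME2|BR1|rd1|wr0
(5) want 1×MUL +2rd +1wr — RD_PORT → AL0|MU1|ME2|BR1|rd1|wr0

reason(slot 5) = RD_PORT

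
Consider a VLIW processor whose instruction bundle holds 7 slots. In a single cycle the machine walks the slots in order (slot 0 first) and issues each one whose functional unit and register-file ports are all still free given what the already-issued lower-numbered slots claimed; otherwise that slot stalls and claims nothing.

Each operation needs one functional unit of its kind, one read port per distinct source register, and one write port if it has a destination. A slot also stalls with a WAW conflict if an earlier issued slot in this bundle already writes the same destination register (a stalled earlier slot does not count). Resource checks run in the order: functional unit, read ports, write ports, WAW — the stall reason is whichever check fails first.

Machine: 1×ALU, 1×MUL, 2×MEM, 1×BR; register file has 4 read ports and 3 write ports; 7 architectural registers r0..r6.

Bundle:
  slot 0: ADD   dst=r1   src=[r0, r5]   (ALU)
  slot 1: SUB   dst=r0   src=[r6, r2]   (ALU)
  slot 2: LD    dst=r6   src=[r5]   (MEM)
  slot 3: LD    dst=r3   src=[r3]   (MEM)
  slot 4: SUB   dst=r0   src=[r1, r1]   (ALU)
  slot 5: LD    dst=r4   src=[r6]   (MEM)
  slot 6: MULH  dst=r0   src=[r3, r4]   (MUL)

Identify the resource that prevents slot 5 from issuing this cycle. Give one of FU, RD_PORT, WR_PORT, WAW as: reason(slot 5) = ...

reason(slot 5) = FU

(0) want 1×ALU +2rd +1wr — yes → AL0|MU1|ME2|BR1|rd2|wr2
(1) want 1×ALU +2rd +1wr — FU → AL0|MU1|ME2|BR1|rd2|wr2
(2) want 1×MEM +1rd +1wr — yes → AL0|MU1|ME1|BR1|rd1|wr1
(3) want 1×MEM +1rd +1wr — yes → AL0|MU1|ME0|BR1|rd0|wr0
(4) want 1×ALU +1rd +1wr — FU → AL0|MU1|ME0|BR1|rd0|wr0
(5) want 1×MEM +1rd +1wr — FU → AL0|MU1|ME0|BR1|rd0|wr0
(6) want 1×MUL +2rd +1wr — RD_PORT → AL0|MU1|ME0|BR1|rd0|wr0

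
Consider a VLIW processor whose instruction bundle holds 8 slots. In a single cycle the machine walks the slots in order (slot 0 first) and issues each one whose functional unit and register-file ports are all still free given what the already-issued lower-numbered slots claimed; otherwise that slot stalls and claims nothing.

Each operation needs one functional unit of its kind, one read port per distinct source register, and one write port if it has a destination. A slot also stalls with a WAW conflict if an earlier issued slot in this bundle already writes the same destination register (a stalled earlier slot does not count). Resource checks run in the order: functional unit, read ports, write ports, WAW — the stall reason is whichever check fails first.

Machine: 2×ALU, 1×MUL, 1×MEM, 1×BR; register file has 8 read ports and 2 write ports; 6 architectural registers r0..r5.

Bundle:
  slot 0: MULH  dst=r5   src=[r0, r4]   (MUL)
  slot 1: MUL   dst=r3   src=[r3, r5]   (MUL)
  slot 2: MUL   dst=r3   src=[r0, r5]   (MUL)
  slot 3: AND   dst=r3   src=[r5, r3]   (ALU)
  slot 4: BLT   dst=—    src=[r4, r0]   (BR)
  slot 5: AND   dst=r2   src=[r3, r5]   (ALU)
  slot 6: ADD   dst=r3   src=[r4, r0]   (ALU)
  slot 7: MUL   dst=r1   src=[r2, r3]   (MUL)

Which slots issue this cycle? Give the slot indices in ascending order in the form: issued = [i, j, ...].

issued = [0, 3, 4]

(0) want 1×MUL +2rd +1wr — yes → AL2|MU0|ME1|BR1|rd6|wr1
(1) want 1×MUL +2rd +1wr — FU → AL2|MU0|ME1|BR1|rd6|wr1
(2) want 1×MUL +2rd +1wr — FU → AL2|MU0|ME1|BR1|rd6|wr1
(3) want 1×ALU +2rd +1wr — yes → AL1|MU0|ME1|BR1|rd4|wr0
(4) want 1×BR +2rd +0wr — yes → AL1|MU0|ME1|BR0|rd2|wr0
(5) want 1×ALU +2rd +1wr — WR_PORT → AL1|MU0|ME1|BR0|rd2|wr0
(6) want 1×ALU +2rd +1wr — WR_PORT → AL1|MU0|ME1|BR0|rd2|wr0
(7) want 1×MUL +2rd +1wr — FU → AL1|MU0|ME1|BR0|rd2|wr0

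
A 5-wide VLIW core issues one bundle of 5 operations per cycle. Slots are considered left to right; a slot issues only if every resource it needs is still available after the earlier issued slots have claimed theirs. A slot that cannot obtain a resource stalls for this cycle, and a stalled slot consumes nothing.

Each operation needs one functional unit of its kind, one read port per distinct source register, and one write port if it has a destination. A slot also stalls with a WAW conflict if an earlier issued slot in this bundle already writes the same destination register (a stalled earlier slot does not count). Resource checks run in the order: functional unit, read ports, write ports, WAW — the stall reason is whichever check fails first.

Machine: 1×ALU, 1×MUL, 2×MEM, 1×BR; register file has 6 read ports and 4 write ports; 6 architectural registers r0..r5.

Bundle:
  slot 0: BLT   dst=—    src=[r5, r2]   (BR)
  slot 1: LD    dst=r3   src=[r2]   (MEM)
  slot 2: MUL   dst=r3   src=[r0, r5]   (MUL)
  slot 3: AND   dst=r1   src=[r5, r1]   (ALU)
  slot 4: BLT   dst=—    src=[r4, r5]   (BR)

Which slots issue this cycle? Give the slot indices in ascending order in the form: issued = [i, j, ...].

[0] BR needs rd=2 wr=0: ok; after: ALU=1 MUL=1 MEM=2 BR=0, R=4, W=4
[1] MEM needs rd=1 wr=1: ok; after: ALU=1 MUL=1 MEM=1 BR=0, R=3, W=3
[2] MUL needs rd=2 wr=1: WAW; after: ALU=1 MUL=1 MEM=1 BR=0, R=3, W=3
[3] ALU needs rd=2 wr=1: ok; after: ALU=0 MUL=1 MEM=1 BR=0, R=1, W=2
[4] BR needs rd=2 wr=0: FU; after: ALU=0 MUL=1 MEM=1 BR=0, R=1, W=2

issued = [0, 1, 3]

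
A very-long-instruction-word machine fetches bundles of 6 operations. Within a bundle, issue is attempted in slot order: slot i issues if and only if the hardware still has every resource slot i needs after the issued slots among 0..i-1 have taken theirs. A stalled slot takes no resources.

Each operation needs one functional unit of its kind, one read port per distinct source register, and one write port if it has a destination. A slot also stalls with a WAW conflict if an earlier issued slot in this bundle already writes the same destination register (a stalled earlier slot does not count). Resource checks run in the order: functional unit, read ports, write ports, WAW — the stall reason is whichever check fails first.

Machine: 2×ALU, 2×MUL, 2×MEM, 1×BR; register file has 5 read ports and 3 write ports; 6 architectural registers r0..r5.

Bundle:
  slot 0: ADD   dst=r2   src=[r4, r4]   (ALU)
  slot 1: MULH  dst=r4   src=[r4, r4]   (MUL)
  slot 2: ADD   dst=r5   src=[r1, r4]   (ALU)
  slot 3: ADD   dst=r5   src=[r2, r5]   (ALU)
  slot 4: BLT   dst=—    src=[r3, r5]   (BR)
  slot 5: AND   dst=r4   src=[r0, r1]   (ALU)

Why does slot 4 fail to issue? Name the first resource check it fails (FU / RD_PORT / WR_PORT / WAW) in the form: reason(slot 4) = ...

reason(slot 4) = RD_PORT

(0) want 1×ALU +1rd +1wr — yes → AL1|MU2|ME2|BR1|rd4|wr2
(1) want 1×MUL +1rd +1wr — yes → AL1|MU1|ME2|BR1|rd3|wr1
(2) want 1×ALU +2rd +1wr — yes → AL0|MU1|ME2|BR1|rd1|wr0
(3) want 1×ALU +2rd +1wr — FU → AL0|MU1|ME2|BR1|rd1|wr0
(4) want 1×BR +2rd +0wr — RD_PORT → AL0|MU1|ME2|BR1|rd1|wr0
(5) want 1×ALU +2rd +1wr — FU → AL0|MU1|ME2|BR1|rd1|wr0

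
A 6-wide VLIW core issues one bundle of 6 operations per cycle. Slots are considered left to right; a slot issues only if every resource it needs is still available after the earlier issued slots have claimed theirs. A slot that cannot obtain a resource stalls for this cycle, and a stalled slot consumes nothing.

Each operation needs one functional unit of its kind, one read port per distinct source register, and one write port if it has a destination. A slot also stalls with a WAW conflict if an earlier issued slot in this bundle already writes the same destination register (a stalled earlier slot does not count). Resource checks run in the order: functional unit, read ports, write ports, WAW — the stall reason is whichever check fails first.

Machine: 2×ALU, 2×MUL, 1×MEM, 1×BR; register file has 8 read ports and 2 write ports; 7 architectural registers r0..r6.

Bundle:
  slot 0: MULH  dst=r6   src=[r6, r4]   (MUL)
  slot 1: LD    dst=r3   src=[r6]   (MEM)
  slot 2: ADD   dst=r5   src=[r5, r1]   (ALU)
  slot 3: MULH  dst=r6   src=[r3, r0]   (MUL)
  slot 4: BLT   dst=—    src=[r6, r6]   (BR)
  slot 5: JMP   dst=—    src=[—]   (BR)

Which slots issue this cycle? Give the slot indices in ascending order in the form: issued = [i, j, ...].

#0 MUL src=r6,r4 dispatched  <A:2 Mu:1 Ld:1 B:1 rd:6 wr:1>
#1 MEM src=r6 dispatched  <A:2 Mu:1 Ld:0 B:1 rd:5 wr:0>
#2 ALU src=r5,r1 held:WR_PORT  <A:2 Mu:1 Ld:0 B:1 rd:5 wr:0>
#3 MUL src=r3,r0 held:WR_PORT  <A:2 Mu:1 Ld:0 B:1 rd:5 wr:0>
#4 BR src=r6,r6 dispatched  <A:2 Mu:1 Ld:0 B:0 rd:4 wr:0>
#5 BR src=- held:FU  <A:2 Mu:1 Ld:0 B:0 rd:4 wr:0>

issued = [0, 1, 4]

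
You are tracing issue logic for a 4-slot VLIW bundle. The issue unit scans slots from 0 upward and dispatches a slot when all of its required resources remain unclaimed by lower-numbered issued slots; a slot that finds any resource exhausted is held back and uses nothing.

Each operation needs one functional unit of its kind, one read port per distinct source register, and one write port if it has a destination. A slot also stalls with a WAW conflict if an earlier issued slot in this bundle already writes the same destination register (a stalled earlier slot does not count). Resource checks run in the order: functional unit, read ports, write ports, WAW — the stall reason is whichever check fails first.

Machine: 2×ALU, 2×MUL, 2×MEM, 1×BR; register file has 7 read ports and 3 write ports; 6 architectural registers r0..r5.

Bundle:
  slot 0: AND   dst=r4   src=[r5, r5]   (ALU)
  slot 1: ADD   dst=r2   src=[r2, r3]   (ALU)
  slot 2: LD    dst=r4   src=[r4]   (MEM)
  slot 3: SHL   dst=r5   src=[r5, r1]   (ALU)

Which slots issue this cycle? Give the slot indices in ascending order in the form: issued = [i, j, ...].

  0. ALU→r4 ⇒ go  {1A/2Mu/2Ld/1B | 6r 2w}
  1. ALU→r2 ⇒ go  {0A/2Mu/2Ld/1B | 4r 1w}
  2. MEM→r4 ⇒ no(WAW)  {0A/2Mu/2Ld/1B | 4r 1w}
  3. ALU→r5 ⇒ no(FU)  {0A/2Mu/2Ld/1B | 4r 1w}

issued = [0, 1]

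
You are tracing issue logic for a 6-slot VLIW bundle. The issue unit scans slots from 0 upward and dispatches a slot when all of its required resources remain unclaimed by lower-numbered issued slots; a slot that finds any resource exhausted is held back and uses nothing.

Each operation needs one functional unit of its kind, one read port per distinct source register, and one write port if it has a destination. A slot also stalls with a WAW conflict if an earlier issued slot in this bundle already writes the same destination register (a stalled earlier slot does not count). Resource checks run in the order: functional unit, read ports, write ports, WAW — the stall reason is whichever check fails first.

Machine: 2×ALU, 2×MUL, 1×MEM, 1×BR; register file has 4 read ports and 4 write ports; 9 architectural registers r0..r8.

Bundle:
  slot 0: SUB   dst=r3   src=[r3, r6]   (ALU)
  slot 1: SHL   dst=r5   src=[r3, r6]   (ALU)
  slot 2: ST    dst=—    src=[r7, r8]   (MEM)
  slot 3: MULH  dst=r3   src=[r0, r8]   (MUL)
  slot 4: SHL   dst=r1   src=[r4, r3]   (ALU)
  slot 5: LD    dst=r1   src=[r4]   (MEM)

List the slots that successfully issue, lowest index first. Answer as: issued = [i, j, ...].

(0) want 1×ALU +2rd +1wr — yes → AL1|MU2|ME1|BR1|rd2|wr3
(1) want 1×ALU +2rd +1wr — yes → AL0|MU2|ME1|BR1|rd0|wr2
(2) want 1×MEM +2rd +0wr — RD_PORT → AL0|MU2|ME1|BR1|rd0|wr2
(3) want 1×MUL +2rd +1wr — RD_PORT → AL0|MU2|ME1|BR1|rd0|wr2
(4) want 1×ALU +2rd +1wr — FU → AL0|MU2|ME1|BR1|rd0|wr2
(5) want 1×MEM +1rd +1wr — RD_PORT → AL0|MU2|ME1|BR1|rd0|wr2

issued = [0, 1]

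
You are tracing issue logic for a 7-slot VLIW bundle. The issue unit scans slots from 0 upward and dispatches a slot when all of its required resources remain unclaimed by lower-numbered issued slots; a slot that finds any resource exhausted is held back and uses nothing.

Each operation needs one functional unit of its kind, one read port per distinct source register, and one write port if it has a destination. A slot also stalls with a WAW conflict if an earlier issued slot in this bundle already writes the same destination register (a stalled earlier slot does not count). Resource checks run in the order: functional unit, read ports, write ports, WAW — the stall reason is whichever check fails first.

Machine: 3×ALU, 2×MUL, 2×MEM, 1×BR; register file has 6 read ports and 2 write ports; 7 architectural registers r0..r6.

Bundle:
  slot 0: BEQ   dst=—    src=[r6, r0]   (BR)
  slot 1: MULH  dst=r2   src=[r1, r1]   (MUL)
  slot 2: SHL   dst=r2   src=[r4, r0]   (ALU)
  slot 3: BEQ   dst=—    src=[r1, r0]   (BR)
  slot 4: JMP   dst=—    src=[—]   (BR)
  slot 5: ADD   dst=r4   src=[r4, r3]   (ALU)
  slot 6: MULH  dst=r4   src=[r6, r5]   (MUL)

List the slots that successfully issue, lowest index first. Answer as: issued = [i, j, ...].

issued = [0, 1, 5]

(0) want 1×BR +2rd +0wr — yes → AL3|MU2|ME2|BR0|rd4|wr2
(1) want 1×MUL +1rd +1wr — yes → AL3|MU1|ME2|BR0|rd3|wr1
(2) want 1×ALU +2rd +1wr — WAW → AL3|MU1|ME2|BR0|rd3|wr1
(3) want 1×BR +2rd +0wr — FU → AL3|MU1|ME2|BR0|rd3|wr1
(4) want 1×BR +0rd +0wr — FU → AL3|MU1|ME2|BR0|rd3|wr1
(5) want 1×ALU +2rd +1wr — yes → AL2|MU1|ME2|BR0|rd1|wr0
(6) want 1×MUL +2rd +1wr — RD_PORT → AL2|MU1|ME2|BR0|rd1|wr0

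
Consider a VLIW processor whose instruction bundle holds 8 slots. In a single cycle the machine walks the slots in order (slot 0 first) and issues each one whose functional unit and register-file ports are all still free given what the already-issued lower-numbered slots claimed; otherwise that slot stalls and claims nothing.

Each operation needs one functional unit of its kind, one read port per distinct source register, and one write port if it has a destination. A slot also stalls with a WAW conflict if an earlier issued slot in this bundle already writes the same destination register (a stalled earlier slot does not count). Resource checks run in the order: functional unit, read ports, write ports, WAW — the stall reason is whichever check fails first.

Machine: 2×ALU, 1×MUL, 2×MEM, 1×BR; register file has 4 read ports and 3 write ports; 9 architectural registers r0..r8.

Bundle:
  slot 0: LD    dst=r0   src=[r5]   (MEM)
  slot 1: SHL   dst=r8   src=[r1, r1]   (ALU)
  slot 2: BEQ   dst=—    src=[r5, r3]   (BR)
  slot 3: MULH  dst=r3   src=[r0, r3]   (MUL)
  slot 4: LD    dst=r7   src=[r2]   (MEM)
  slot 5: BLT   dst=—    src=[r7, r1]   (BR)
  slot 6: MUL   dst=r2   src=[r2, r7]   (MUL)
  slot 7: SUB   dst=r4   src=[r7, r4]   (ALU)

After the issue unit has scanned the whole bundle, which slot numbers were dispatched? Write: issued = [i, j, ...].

(0) want 1×MEM +1rd +1wr — yes → AL2|MU1|ME1|BR1|rd3|wr2
(1) want 1×ALU +1rd +1wr — yes → AL1|MU1|ME1|BR1|rd2|wr1
(2) want 1×BR +2rd +0wr — yes → AL1|MU1|ME1|BR0|rd0|wr1
(3) want 1×MUL +2rd +1wr — RD_PORT → AL1|MU1|ME1|BR0|rd0|wr1
(4) want 1×MEM +1rd +1wr — RD_PORT → AL1|MU1|ME1|BR0|rd0|wr1
(5) want 1×BR +2rd +0wr — FU → AL1|MU1|ME1|BR0|rd0|wr1
(6) want 1×MUL +2rd +1wr — RD_PORT → AL1|MU1|ME1|BR0|rd0|wr1
(7) want 1×ALU +2rd +1wr — RD_PORT → AL1|MU1|ME1|BR0|rd0|wr1

issued = [0, 1, 2]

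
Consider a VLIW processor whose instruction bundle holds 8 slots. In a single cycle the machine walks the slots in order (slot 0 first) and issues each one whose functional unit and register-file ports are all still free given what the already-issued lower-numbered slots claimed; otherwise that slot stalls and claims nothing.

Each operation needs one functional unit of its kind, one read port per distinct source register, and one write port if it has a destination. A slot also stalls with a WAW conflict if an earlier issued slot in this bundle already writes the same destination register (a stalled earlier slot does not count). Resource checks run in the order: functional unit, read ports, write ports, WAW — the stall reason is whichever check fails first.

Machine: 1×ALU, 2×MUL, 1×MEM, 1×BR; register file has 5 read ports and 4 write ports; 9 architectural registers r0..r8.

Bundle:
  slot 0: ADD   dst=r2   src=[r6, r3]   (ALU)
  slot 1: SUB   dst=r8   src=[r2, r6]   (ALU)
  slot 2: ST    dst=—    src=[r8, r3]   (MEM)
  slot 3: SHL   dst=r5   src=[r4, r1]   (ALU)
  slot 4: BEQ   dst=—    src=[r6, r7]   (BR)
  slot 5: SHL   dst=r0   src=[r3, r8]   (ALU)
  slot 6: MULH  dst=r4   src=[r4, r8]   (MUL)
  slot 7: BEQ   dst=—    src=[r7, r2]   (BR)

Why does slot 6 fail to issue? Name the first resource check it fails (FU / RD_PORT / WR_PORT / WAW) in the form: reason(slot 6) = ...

reason(slot 6) = RD_PORT

[0] ALU needs rd=2 wr=1: ok; after: ALU=0 MUL=2 MEM=1 BR=1, R=3, W=3
[1] ALU needs rd=2 wr=1: FU; after: ALU=0 MUL=2 MEM=1 BR=1, R=3, W=3
[2] MEM needs rd=2 wr=0: ok; after: ALU=0 MUL=2 MEM=0 BR=1, R=1, W=3
[3] ALU needs rd=2 wr=1: FU; after: ALU=0 MUL=2 MEM=0 BR=1, R=1, W=3
[4] BR needs rd=2 wr=0: RD_PORT; after: ALU=0 MUL=2 MEM=0 BR=1, R=1, W=3
[5] ALU needs rd=2 wr=1: FU; after: ALU=0 MUL=2 MEM=0 BR=1, R=1, W=3
[6] MUL needs rd=2 wr=1: RD_PORT; after: ALU=0 MUL=2 MEM=0 BR=1, R=1, W=3
[7] BR needs rd=2 wr=0: RD_PORT; after: ALU=0 MUL=2 MEM=0 BR=1, R=1, W=3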